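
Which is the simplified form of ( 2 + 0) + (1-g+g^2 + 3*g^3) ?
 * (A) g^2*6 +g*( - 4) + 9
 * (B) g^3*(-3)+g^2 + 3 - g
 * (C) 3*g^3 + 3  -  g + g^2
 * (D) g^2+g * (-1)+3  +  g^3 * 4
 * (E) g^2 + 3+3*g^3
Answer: C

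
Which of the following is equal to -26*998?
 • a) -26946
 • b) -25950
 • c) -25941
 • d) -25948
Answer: d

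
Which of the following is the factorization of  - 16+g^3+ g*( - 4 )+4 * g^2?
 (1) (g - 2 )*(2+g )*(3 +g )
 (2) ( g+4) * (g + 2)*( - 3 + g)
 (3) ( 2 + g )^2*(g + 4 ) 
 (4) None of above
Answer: 4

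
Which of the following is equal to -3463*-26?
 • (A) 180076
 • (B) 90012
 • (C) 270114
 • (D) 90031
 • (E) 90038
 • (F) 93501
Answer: E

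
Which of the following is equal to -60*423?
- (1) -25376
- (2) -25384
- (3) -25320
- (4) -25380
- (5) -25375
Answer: 4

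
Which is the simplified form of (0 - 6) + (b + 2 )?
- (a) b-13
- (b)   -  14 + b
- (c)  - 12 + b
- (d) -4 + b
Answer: d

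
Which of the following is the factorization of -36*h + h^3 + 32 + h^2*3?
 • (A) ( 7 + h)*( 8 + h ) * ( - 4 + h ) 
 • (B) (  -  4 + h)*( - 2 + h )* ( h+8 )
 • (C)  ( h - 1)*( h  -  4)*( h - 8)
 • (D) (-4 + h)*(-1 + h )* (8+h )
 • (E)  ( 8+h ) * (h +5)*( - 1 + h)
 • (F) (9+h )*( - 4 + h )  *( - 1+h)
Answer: D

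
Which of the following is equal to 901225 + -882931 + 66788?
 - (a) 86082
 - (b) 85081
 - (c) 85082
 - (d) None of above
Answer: c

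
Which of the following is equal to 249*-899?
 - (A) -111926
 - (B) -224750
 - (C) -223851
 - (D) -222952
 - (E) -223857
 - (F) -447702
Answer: C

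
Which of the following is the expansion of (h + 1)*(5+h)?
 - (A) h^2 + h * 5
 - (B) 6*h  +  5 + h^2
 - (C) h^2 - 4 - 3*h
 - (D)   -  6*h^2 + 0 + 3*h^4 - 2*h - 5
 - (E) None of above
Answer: B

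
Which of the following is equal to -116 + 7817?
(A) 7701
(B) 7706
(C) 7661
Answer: A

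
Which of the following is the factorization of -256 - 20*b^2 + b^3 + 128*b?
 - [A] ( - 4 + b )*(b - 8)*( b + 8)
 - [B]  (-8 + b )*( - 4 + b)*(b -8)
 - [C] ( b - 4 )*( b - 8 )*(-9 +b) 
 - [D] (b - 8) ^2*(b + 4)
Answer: B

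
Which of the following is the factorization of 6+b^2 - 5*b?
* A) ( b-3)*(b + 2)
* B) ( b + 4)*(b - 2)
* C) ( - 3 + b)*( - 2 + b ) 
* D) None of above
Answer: C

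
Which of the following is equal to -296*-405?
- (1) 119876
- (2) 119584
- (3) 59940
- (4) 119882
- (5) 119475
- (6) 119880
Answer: 6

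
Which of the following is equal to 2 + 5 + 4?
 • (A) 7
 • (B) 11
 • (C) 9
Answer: B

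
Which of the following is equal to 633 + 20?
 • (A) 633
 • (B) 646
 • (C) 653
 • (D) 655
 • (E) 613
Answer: C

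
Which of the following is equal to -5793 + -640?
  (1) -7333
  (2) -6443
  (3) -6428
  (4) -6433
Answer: 4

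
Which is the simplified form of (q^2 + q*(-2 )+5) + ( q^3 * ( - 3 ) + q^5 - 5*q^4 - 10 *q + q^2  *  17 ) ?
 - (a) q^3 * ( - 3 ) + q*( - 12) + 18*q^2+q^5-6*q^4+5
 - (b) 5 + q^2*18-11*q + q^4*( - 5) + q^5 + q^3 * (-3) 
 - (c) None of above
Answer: c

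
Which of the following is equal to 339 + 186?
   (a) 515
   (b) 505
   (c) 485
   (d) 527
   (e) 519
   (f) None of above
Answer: f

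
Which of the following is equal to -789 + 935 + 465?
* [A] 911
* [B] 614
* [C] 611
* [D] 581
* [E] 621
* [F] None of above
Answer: C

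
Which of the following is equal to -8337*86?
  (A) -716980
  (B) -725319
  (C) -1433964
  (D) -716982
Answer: D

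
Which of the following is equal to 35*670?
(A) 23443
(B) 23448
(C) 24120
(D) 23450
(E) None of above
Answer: D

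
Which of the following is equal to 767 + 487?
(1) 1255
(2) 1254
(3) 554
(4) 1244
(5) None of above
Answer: 2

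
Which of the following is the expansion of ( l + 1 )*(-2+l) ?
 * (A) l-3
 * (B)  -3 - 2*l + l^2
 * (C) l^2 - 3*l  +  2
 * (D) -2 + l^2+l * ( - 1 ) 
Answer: D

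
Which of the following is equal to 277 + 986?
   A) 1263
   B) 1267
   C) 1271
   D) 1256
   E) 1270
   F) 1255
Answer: A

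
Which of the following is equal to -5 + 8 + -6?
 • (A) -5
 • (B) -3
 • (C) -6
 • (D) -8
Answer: B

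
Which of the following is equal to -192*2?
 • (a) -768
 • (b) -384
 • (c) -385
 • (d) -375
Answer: b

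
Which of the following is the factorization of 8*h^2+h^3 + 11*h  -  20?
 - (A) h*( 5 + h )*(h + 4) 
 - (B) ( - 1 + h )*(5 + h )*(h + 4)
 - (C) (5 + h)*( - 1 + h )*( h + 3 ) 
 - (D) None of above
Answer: B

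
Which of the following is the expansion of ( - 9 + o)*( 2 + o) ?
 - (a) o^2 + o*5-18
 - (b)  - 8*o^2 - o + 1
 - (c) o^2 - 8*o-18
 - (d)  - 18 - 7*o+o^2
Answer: d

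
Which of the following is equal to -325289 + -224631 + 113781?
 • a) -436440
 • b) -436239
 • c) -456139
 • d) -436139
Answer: d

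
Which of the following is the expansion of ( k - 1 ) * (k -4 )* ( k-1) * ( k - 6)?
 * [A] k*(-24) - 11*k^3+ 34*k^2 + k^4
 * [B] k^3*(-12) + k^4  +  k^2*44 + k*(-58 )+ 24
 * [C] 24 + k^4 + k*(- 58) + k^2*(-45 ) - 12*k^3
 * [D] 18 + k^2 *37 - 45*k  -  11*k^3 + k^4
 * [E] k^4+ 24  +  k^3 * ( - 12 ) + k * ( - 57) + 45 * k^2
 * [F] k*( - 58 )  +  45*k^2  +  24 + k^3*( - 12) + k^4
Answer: F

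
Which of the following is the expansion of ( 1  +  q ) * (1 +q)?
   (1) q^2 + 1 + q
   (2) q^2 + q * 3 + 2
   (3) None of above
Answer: 3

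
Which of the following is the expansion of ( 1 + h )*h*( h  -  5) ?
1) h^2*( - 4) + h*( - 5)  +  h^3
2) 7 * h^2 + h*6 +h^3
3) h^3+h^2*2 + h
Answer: 1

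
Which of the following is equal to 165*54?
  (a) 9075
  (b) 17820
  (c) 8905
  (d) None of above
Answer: d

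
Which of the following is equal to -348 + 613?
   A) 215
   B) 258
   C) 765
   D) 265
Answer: D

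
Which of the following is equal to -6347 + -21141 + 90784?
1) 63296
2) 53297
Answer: 1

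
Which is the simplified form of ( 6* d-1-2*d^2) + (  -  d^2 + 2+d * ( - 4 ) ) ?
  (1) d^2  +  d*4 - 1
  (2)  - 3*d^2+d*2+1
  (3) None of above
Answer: 2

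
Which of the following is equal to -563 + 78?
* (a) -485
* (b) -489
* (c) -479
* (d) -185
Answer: a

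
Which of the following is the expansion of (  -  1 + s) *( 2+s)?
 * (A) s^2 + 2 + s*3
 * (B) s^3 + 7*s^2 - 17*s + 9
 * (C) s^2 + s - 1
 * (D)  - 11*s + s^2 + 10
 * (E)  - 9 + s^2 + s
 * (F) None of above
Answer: F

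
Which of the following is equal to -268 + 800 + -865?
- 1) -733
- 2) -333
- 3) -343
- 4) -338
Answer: 2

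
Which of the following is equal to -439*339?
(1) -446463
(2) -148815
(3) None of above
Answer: 3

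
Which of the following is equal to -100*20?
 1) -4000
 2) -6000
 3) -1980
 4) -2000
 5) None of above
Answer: 4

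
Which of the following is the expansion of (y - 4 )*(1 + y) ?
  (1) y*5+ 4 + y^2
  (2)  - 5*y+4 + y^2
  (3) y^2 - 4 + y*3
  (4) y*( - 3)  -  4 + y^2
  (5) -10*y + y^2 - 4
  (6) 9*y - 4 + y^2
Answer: 4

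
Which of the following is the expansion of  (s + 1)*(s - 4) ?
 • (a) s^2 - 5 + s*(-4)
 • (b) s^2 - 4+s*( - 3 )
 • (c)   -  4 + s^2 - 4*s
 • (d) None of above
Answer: b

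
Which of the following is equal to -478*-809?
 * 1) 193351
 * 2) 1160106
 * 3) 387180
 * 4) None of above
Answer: 4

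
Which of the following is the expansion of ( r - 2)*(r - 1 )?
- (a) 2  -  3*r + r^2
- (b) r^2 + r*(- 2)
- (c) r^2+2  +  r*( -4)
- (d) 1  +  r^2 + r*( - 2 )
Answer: a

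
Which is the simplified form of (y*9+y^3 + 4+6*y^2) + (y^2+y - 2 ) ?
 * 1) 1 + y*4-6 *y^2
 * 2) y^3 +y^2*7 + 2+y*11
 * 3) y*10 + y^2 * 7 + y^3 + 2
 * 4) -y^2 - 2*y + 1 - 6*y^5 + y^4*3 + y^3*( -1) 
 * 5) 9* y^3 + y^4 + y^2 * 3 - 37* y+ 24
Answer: 3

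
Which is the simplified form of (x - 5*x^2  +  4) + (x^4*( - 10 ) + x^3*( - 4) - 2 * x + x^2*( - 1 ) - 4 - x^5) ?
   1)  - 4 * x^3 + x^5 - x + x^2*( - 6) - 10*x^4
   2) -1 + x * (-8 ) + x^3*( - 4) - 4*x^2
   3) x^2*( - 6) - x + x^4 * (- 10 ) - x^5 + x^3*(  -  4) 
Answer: 3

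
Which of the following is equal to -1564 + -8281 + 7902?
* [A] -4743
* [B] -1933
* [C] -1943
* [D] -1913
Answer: C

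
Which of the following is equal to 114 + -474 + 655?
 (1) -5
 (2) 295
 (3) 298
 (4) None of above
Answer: 2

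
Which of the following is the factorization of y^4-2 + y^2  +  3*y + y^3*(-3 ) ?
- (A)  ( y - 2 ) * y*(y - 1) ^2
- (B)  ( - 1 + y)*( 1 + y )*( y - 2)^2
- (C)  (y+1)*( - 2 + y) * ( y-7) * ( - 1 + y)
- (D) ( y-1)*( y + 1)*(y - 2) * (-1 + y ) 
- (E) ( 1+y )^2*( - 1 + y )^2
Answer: D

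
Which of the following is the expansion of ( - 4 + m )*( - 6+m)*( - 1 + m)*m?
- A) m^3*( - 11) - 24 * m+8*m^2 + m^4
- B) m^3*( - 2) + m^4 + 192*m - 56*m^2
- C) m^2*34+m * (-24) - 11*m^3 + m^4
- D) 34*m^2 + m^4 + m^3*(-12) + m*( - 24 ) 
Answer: C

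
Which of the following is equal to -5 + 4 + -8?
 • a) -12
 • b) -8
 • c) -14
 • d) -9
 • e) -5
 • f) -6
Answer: d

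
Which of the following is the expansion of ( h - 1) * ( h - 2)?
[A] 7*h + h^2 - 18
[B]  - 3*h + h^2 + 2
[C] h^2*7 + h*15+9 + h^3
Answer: B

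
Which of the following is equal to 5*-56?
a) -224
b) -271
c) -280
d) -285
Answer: c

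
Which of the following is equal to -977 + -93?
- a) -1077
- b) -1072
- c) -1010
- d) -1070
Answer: d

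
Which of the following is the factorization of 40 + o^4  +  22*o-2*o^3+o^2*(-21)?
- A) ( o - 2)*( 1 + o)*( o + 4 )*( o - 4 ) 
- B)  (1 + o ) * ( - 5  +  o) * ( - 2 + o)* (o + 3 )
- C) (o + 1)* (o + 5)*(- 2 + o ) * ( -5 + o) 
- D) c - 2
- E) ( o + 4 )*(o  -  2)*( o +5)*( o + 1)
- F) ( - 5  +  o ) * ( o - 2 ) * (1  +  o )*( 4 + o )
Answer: F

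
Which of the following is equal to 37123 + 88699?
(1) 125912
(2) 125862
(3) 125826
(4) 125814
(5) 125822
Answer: 5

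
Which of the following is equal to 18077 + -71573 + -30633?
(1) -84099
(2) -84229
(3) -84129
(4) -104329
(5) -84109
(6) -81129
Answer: 3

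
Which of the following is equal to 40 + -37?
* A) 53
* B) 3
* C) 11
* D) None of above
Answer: B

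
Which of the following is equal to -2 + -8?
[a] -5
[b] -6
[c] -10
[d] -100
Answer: c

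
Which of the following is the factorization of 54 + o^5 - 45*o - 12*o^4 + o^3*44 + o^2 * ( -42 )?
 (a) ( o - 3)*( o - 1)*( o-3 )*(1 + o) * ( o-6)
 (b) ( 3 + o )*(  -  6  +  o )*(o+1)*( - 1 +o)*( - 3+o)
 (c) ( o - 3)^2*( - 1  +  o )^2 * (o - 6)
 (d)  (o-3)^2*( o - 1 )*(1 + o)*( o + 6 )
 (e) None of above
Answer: a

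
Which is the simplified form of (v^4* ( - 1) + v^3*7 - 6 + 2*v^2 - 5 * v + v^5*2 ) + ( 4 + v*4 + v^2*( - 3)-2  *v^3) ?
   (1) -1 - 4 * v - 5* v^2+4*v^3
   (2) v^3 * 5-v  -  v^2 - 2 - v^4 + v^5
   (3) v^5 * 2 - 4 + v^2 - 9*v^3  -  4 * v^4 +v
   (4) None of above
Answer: 4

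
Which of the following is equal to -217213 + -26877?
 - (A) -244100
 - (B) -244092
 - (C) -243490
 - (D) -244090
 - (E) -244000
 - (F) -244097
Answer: D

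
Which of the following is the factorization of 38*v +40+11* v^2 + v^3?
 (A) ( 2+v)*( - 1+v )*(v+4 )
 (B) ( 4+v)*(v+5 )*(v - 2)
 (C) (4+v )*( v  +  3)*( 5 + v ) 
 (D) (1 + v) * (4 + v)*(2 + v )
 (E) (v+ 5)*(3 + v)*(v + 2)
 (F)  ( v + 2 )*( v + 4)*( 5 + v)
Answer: F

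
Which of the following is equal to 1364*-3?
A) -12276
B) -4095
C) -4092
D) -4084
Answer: C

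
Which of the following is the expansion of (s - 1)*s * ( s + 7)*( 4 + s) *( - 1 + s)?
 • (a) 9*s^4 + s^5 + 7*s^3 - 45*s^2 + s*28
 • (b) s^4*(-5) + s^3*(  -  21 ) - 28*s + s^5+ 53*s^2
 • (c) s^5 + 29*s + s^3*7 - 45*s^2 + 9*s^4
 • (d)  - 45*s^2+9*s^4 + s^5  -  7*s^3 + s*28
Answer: a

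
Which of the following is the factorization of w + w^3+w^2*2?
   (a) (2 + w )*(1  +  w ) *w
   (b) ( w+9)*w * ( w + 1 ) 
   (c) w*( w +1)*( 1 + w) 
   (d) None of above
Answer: c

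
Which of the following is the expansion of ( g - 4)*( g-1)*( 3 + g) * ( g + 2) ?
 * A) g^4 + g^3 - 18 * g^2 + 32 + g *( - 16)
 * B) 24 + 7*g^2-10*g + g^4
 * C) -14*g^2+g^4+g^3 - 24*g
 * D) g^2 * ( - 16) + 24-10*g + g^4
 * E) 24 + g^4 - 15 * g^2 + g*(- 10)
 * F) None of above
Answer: E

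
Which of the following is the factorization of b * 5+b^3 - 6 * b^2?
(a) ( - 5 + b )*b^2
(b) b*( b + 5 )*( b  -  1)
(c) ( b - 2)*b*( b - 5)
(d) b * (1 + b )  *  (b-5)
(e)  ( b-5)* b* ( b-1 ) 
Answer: e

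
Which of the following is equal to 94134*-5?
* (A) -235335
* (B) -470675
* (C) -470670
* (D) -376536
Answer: C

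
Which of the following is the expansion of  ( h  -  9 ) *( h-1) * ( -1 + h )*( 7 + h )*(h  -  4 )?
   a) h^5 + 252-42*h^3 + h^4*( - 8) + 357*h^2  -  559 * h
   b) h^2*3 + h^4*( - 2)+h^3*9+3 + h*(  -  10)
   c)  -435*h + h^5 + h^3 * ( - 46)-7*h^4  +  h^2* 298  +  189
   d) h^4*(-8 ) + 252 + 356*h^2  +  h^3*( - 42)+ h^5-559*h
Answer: d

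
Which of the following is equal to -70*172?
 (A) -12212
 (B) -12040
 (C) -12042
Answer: B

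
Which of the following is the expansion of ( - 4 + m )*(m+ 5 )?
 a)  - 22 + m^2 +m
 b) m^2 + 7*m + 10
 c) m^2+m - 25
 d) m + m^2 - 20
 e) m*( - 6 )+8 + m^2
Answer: d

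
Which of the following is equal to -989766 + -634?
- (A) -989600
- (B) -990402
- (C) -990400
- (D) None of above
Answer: C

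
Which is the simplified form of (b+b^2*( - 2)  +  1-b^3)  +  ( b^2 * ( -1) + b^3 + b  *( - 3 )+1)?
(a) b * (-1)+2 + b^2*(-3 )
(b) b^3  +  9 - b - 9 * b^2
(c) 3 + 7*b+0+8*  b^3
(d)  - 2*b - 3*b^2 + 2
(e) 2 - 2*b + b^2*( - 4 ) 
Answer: d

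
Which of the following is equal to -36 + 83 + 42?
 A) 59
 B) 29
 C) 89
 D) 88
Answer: C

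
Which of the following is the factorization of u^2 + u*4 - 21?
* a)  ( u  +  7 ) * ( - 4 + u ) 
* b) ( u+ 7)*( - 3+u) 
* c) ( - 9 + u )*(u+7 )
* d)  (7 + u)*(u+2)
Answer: b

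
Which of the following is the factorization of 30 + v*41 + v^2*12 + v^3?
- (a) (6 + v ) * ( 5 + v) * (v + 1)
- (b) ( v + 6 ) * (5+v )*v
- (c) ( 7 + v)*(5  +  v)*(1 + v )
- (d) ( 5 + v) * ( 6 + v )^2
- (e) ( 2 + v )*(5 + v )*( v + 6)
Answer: a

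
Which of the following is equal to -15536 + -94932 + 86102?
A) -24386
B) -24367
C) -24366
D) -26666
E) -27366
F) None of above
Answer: C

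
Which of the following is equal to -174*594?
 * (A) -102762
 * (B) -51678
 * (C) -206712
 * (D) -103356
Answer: D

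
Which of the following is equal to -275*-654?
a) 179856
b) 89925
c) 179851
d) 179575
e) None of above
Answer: e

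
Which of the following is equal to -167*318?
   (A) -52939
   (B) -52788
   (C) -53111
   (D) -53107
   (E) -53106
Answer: E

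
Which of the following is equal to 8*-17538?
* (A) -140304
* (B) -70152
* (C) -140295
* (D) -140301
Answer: A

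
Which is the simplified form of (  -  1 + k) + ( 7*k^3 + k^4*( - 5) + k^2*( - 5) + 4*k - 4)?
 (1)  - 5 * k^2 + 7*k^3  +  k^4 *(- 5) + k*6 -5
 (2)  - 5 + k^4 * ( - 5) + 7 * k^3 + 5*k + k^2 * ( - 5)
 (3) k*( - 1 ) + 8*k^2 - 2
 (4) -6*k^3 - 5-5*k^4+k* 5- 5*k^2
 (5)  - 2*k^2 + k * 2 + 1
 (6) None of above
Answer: 2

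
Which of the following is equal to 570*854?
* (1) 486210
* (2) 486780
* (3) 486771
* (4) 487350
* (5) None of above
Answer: 2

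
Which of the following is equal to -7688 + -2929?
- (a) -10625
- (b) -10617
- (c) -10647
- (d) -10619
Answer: b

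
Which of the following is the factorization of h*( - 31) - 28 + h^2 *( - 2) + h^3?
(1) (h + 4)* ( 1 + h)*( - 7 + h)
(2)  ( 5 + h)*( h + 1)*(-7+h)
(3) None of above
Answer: 1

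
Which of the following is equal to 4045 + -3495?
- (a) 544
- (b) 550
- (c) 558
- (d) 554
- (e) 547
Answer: b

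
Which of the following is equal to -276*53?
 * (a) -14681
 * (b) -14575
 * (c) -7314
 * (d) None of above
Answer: d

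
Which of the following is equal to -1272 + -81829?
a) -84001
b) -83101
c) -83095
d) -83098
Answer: b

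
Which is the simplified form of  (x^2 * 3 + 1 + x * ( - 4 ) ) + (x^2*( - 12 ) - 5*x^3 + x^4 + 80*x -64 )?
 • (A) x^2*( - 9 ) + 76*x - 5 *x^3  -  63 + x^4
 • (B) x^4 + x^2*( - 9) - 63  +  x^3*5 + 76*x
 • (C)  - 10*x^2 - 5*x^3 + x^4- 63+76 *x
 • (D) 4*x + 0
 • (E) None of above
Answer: A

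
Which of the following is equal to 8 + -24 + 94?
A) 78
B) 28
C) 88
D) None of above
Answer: A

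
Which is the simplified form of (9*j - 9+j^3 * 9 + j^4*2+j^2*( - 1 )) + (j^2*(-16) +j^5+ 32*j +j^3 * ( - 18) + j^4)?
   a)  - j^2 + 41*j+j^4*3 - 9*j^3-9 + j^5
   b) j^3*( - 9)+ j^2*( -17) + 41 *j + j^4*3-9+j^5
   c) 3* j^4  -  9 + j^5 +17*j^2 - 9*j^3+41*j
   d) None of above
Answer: b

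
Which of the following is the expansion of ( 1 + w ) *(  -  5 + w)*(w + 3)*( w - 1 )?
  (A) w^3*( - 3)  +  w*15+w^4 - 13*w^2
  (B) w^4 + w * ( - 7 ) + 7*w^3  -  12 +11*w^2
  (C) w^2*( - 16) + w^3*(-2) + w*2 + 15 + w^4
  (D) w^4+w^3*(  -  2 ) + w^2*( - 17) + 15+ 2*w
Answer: C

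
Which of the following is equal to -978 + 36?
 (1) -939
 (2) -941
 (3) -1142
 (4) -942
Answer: 4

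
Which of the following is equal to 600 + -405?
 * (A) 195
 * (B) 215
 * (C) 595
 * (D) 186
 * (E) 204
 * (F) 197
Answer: A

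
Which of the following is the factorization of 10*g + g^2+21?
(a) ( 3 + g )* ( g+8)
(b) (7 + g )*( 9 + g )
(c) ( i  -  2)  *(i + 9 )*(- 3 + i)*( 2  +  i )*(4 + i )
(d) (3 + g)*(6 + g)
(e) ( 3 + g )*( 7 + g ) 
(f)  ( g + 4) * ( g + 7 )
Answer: e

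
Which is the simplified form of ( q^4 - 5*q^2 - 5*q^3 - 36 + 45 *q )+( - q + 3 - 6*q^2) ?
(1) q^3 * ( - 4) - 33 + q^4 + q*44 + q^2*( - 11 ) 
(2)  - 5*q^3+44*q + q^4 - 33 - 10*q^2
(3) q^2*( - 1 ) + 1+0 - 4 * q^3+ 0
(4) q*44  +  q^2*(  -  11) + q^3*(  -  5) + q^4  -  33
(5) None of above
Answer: 4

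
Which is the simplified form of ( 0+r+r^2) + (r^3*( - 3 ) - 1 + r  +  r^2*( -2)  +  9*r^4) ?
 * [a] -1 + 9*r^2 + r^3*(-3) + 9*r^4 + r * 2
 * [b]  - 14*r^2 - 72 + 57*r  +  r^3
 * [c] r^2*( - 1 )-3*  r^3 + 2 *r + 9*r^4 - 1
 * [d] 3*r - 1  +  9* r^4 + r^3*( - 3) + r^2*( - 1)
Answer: c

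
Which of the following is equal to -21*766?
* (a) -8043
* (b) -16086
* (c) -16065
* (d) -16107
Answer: b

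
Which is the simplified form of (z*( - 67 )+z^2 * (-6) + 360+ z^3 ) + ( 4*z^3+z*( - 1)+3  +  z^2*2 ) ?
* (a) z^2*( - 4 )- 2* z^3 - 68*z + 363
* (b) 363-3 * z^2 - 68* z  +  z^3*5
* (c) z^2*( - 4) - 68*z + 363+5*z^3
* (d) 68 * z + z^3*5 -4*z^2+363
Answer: c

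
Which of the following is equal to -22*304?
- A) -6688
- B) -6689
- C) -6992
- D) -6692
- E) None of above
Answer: A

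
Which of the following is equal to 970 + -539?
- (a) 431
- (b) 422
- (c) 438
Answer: a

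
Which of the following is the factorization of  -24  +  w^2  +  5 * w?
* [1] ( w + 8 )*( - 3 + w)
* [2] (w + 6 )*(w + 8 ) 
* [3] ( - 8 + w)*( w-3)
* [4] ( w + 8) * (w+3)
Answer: 1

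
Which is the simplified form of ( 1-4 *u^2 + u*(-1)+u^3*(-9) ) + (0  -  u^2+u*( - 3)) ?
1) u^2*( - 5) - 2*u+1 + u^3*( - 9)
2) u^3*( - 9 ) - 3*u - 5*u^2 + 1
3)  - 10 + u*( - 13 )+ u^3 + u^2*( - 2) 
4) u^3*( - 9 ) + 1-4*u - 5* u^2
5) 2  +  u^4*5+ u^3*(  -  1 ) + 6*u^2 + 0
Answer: 4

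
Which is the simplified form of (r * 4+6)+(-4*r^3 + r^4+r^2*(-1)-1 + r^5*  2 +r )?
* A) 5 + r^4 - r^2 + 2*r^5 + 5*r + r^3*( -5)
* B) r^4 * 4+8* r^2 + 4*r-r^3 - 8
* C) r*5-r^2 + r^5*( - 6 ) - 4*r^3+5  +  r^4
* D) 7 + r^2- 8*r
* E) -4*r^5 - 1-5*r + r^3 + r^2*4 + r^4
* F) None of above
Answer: F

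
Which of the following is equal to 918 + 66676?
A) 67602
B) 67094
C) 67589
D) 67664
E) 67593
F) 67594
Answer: F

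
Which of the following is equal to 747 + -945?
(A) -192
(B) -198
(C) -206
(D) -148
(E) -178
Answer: B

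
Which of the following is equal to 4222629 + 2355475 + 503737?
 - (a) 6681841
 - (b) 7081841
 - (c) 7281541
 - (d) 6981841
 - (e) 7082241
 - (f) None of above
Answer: b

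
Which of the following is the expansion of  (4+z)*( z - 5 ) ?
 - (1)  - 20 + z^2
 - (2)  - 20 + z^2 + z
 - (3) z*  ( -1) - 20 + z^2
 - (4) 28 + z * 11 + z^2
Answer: 3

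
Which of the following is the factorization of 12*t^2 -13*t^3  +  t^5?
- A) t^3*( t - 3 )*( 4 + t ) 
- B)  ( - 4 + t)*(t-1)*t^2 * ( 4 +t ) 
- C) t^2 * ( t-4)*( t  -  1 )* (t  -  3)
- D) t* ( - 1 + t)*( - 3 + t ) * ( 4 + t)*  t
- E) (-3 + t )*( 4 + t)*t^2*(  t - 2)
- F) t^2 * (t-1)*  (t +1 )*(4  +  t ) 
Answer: D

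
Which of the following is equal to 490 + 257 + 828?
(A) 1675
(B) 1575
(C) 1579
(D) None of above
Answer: B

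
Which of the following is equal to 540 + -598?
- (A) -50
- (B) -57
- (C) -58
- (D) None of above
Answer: C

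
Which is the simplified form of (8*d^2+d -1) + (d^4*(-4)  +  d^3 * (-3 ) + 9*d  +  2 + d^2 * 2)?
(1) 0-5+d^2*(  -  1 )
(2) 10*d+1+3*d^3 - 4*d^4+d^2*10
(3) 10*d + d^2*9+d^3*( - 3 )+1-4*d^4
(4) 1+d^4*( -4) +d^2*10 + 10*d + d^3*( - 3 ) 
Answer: 4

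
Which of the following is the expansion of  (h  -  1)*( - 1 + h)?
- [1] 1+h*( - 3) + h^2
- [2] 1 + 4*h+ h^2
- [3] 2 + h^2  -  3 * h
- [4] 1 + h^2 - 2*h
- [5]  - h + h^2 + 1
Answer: 4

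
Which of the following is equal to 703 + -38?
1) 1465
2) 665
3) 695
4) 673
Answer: 2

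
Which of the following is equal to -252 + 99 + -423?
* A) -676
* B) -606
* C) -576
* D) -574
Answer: C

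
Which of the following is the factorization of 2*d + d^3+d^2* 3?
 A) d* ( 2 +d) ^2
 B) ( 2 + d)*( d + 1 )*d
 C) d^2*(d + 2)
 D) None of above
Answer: B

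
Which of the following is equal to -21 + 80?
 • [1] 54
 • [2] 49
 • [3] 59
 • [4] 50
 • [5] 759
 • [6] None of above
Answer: 3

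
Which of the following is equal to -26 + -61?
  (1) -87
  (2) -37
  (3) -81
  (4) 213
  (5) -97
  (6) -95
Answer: 1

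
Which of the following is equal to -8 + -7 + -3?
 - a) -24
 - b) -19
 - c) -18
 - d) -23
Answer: c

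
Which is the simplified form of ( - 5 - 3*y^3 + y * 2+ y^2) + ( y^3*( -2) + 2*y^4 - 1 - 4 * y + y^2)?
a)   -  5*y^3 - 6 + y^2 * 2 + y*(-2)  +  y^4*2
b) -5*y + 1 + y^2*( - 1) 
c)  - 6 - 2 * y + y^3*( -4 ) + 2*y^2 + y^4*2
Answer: a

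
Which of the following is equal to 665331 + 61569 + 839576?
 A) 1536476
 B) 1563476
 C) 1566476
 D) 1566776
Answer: C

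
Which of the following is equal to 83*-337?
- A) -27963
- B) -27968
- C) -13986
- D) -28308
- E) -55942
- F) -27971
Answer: F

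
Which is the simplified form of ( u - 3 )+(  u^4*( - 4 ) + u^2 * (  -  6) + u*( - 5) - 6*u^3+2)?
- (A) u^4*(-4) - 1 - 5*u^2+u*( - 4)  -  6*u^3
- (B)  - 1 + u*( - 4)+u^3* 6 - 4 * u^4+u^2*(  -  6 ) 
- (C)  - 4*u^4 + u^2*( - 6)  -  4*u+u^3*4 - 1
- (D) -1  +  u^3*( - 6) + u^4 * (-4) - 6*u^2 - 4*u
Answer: D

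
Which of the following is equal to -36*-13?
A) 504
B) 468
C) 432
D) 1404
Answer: B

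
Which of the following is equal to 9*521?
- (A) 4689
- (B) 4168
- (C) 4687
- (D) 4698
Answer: A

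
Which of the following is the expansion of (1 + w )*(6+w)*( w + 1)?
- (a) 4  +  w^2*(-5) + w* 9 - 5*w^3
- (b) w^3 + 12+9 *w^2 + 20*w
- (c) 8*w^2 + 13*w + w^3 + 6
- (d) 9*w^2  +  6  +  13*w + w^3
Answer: c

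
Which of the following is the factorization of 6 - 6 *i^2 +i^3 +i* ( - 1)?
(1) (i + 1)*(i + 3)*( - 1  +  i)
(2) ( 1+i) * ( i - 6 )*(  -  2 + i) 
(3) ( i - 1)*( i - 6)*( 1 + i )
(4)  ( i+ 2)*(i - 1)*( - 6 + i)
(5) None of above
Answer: 3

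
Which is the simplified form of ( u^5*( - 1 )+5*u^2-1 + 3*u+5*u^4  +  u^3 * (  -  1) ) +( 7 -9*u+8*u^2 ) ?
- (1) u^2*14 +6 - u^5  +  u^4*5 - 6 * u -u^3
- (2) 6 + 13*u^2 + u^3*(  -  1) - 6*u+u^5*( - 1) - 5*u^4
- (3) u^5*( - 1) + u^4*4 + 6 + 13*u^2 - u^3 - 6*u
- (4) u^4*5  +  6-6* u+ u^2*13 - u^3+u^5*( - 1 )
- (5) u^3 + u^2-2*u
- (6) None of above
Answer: 4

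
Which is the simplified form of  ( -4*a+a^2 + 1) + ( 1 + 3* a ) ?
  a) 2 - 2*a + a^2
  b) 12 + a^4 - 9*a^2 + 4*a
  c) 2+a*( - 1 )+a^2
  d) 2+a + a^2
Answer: c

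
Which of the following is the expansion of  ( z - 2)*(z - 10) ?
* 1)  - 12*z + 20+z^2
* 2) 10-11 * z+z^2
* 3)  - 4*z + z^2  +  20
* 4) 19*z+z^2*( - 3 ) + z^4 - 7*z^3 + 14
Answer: 1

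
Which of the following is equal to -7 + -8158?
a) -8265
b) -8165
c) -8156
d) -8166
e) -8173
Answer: b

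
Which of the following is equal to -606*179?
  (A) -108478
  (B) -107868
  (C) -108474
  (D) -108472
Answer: C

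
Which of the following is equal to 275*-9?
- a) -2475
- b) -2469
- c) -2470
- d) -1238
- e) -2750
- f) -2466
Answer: a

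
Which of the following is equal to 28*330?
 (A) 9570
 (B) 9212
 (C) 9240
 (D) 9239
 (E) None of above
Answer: C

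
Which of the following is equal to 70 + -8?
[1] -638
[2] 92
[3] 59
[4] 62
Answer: 4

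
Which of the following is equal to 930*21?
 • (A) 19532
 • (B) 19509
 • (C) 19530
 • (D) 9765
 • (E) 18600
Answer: C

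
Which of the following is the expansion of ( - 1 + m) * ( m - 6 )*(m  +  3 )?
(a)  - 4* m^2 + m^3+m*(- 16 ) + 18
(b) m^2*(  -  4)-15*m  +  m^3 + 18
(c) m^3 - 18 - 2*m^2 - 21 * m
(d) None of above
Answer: b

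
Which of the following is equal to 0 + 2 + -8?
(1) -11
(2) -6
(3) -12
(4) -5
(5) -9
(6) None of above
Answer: 2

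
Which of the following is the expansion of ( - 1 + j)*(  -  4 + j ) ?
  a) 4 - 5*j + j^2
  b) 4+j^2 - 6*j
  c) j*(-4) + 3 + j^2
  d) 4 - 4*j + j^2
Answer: a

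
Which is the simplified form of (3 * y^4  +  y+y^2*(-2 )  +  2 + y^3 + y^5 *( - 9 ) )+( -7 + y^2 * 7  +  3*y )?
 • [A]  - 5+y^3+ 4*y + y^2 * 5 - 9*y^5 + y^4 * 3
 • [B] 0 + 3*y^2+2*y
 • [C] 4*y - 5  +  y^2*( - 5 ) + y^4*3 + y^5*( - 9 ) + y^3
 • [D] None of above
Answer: A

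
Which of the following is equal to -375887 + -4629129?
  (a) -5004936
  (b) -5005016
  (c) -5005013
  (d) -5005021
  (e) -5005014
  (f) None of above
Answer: b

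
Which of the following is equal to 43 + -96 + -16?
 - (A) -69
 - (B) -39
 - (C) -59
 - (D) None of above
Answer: A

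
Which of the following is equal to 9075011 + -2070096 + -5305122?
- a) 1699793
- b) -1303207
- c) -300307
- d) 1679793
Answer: a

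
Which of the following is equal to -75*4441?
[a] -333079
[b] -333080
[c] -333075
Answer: c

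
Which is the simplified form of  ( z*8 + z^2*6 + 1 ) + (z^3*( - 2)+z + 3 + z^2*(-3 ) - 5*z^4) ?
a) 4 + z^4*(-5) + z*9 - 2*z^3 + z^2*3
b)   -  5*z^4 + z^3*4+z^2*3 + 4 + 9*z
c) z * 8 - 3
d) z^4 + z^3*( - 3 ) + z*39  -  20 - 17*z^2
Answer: a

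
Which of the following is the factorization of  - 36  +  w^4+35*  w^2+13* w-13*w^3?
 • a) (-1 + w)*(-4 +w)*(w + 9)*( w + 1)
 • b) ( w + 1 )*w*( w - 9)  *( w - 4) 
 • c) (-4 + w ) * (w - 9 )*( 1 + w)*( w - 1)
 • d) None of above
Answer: c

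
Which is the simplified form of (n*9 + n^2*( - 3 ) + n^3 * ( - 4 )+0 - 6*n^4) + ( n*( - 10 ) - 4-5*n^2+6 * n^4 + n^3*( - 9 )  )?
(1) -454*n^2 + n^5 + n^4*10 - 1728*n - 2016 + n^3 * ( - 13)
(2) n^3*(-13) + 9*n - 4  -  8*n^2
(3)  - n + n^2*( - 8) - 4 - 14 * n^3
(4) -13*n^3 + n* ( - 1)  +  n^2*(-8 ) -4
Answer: 4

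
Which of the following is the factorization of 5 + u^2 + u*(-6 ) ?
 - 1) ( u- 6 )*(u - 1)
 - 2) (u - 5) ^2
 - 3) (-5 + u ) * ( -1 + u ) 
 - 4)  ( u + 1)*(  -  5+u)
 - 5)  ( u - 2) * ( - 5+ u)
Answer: 3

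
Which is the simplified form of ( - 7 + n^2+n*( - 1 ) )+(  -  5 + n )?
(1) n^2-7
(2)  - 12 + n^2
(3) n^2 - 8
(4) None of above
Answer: 2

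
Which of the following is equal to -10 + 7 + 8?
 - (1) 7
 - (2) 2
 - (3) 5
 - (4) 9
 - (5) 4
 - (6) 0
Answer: 3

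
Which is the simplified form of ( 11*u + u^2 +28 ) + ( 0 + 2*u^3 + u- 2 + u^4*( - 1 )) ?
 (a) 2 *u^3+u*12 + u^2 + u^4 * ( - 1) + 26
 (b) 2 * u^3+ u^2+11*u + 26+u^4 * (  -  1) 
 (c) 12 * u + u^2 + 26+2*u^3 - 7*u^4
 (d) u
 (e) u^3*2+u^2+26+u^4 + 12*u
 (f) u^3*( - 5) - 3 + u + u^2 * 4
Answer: a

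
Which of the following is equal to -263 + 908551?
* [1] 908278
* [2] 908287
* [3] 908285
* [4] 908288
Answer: 4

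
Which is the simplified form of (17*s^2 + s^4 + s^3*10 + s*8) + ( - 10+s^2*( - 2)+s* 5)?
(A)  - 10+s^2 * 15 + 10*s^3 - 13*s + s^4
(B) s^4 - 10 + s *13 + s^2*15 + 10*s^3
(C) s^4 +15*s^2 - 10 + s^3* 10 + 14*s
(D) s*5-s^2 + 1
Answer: B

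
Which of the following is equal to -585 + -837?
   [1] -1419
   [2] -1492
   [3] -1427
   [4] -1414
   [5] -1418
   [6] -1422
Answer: 6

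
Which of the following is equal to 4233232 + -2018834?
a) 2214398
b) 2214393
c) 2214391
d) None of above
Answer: a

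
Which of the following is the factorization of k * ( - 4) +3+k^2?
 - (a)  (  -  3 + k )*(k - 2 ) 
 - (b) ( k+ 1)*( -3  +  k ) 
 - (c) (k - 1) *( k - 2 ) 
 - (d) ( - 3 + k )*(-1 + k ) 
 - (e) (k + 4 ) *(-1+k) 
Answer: d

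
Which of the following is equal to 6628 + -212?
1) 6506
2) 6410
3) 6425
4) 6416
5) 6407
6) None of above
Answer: 4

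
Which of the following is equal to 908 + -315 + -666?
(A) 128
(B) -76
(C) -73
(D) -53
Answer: C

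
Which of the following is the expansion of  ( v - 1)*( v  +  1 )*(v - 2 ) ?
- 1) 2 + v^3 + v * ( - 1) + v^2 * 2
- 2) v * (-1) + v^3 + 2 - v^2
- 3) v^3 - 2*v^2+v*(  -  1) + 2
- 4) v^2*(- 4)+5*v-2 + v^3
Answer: 3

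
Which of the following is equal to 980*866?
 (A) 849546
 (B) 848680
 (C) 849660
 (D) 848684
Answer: B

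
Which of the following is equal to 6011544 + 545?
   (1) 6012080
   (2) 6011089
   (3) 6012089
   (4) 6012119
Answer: 3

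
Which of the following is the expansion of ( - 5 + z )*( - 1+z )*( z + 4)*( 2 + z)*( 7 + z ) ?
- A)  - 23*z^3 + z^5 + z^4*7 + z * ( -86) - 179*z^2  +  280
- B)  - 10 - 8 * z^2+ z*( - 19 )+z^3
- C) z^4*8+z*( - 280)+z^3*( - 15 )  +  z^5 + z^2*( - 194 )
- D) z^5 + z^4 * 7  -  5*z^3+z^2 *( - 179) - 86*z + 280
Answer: A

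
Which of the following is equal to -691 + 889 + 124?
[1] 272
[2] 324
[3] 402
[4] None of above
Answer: 4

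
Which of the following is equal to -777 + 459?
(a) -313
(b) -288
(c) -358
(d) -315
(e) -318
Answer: e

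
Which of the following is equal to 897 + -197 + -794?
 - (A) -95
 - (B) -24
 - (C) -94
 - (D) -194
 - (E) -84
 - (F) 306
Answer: C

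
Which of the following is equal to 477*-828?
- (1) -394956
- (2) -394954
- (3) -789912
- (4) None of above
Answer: 1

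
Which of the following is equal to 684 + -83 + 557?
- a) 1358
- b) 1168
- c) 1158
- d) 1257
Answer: c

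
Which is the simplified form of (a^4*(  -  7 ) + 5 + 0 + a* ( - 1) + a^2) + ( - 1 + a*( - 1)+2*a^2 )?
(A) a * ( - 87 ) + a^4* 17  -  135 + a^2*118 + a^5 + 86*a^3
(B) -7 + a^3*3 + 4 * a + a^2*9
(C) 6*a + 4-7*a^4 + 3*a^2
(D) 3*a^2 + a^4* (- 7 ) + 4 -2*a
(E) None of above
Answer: D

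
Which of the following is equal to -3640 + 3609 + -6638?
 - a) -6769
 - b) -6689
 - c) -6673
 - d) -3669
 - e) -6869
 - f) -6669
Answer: f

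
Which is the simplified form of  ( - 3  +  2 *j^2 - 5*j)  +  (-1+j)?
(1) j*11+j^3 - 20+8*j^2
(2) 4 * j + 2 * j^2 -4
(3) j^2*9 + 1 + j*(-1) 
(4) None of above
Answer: 4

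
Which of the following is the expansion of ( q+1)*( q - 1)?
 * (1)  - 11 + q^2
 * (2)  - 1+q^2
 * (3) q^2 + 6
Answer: 2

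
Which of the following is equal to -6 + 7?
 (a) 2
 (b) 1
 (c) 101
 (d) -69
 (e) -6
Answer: b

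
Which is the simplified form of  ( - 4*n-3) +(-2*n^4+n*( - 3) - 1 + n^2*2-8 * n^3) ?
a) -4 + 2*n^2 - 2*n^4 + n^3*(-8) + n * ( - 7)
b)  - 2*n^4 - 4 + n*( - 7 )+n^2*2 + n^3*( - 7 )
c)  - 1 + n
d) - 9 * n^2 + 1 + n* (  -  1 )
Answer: a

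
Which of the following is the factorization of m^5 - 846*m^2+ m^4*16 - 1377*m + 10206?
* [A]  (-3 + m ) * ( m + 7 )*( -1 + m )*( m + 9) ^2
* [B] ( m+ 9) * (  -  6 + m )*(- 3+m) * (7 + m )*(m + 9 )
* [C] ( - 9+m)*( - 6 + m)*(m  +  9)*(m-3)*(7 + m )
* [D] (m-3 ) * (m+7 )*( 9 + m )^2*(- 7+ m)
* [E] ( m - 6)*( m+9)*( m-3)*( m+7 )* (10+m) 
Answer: B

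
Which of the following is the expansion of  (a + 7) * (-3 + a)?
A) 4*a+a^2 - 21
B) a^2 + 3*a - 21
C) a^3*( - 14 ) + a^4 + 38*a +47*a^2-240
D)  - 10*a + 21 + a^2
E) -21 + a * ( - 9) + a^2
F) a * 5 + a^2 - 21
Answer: A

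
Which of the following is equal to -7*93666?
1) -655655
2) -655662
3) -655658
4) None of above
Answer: 2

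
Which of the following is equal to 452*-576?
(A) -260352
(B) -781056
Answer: A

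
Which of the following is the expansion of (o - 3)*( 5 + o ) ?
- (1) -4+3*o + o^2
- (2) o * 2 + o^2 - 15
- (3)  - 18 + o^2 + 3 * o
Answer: 2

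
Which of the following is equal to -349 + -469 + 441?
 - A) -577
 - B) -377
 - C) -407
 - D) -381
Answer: B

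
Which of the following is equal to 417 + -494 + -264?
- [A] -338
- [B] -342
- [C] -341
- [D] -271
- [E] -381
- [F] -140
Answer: C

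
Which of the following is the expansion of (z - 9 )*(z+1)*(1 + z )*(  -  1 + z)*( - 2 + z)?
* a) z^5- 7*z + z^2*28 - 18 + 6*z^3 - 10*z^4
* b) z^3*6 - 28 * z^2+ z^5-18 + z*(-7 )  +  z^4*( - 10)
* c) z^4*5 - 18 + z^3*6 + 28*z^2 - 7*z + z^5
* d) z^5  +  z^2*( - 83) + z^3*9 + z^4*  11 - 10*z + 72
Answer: a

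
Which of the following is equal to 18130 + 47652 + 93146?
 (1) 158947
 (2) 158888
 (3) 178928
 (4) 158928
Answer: 4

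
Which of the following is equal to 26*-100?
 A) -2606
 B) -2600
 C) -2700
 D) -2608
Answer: B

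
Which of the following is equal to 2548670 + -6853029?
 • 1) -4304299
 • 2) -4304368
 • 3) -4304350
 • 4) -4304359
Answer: 4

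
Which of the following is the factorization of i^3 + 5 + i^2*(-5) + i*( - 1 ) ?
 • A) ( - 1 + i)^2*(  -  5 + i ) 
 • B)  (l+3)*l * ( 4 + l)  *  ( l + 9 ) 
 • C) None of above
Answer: C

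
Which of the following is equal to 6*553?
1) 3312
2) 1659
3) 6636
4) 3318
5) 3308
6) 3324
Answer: 4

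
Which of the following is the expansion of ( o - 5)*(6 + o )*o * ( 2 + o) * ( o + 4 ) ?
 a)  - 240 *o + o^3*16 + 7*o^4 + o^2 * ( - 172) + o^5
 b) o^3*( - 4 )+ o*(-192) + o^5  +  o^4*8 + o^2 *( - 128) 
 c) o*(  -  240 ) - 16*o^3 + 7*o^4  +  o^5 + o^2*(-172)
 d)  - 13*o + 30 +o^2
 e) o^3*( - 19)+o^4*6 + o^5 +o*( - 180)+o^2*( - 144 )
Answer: c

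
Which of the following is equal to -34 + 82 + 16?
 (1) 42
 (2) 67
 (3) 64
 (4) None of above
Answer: 3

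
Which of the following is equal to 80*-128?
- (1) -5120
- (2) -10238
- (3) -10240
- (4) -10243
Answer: 3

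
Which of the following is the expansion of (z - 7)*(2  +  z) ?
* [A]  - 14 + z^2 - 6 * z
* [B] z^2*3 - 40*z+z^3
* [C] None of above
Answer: C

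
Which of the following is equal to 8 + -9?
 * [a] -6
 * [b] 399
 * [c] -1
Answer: c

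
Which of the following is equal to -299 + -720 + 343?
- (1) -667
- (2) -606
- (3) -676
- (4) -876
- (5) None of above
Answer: 3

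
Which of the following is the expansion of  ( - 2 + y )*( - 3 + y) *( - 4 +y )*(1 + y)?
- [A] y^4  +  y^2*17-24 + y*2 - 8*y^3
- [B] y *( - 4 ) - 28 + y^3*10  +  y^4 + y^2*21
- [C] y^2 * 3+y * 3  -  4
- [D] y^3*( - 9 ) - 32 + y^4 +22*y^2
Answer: A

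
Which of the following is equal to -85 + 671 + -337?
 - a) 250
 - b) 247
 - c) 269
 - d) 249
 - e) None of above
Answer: d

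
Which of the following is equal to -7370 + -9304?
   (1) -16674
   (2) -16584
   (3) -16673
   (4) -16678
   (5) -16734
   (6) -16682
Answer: 1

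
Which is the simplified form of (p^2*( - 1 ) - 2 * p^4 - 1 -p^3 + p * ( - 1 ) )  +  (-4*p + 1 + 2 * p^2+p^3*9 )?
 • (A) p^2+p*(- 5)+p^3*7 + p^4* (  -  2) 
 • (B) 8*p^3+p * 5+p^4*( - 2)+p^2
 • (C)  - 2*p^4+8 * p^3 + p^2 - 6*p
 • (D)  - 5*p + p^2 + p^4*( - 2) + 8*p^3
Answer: D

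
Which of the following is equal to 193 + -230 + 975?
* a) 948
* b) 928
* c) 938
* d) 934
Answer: c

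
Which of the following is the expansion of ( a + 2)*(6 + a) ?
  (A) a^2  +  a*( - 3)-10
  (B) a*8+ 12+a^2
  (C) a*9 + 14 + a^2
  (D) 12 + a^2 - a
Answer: B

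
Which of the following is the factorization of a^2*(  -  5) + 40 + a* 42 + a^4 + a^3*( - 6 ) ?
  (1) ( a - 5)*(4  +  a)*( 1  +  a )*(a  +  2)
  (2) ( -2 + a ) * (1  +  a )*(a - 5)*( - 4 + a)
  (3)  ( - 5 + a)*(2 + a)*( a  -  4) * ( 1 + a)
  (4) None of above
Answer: 3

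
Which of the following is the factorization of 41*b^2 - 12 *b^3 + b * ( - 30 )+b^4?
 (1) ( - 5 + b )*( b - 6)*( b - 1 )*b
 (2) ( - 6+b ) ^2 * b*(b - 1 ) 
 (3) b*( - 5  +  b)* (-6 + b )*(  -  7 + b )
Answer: 1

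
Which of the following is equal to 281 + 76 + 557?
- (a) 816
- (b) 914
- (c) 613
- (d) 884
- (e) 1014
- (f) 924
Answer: b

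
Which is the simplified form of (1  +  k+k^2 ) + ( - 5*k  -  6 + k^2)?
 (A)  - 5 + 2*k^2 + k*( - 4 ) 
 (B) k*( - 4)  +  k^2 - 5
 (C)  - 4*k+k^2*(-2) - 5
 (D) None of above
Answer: A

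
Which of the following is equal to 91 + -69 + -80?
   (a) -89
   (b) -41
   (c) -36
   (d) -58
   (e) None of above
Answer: d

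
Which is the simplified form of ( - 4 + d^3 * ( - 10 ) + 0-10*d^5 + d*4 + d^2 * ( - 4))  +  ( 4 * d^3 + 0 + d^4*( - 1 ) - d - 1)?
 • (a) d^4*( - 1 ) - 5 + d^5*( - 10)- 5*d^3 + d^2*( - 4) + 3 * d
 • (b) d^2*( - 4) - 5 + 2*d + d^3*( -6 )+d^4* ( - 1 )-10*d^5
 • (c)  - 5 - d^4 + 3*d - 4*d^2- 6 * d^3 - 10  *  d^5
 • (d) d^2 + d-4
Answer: c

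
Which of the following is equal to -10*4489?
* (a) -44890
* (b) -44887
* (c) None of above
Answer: a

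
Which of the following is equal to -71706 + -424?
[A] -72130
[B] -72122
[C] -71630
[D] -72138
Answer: A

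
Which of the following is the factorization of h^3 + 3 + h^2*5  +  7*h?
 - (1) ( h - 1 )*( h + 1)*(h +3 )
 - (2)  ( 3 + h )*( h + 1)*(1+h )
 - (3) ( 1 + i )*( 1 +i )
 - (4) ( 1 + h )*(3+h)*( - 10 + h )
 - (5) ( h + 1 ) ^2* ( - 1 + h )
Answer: 2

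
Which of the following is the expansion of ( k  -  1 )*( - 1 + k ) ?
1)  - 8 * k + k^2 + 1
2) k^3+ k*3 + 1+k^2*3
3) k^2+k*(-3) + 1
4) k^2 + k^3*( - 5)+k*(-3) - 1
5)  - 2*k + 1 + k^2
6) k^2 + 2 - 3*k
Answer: 5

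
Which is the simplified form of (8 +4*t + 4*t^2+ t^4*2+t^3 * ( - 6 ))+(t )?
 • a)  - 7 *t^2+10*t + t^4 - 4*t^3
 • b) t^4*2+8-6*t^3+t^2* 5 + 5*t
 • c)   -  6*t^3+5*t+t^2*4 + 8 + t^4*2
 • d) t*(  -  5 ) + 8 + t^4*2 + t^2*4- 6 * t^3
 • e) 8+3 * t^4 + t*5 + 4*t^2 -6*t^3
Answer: c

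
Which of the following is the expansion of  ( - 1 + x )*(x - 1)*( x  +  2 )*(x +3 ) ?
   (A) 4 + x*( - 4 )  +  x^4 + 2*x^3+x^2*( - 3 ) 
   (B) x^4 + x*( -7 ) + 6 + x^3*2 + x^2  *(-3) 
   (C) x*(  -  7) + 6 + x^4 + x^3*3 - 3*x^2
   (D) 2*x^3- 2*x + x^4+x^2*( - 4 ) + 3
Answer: C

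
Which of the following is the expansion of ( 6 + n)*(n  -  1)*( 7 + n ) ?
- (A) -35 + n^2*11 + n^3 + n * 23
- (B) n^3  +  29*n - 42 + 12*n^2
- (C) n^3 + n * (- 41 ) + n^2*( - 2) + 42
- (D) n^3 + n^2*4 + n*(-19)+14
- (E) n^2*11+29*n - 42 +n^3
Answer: B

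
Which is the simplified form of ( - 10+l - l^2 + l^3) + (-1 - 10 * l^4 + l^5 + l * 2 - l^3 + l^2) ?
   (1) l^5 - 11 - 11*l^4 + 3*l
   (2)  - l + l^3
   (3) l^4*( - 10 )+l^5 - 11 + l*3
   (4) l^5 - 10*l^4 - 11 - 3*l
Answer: 3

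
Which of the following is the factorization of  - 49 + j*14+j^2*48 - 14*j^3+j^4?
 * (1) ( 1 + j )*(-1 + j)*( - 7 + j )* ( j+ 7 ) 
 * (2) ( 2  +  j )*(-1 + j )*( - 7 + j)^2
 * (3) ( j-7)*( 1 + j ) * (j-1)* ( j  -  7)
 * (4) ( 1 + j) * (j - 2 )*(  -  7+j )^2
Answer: 3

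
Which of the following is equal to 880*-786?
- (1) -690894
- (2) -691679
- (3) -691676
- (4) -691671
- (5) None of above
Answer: 5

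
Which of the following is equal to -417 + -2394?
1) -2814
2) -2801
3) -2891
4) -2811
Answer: 4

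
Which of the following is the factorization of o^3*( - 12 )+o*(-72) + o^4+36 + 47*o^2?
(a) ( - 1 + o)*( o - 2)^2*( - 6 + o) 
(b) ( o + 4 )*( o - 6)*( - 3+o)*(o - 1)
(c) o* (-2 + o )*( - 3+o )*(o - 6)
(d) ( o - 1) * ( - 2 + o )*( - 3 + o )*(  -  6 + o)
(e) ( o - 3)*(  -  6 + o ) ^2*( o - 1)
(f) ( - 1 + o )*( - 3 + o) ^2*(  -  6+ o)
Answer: d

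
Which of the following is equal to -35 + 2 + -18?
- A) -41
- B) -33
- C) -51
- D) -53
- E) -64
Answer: C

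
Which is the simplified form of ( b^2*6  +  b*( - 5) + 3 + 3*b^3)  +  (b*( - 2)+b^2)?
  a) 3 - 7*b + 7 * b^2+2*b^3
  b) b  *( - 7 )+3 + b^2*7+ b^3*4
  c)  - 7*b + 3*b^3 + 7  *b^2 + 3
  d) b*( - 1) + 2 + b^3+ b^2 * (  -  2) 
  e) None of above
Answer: c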